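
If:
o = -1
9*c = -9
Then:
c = -1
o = -1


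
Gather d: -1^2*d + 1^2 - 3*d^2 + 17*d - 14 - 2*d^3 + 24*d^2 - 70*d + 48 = -2*d^3 + 21*d^2 - 54*d + 35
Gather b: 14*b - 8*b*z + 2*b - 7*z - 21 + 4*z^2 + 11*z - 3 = b*(16 - 8*z) + 4*z^2 + 4*z - 24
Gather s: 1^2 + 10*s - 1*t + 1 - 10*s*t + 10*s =s*(20 - 10*t) - t + 2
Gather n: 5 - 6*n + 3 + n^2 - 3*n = n^2 - 9*n + 8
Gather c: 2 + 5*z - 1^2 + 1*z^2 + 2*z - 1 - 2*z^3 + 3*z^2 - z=-2*z^3 + 4*z^2 + 6*z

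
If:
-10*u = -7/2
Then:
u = 7/20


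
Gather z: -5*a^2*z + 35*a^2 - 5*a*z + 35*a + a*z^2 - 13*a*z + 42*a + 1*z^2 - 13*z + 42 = 35*a^2 + 77*a + z^2*(a + 1) + z*(-5*a^2 - 18*a - 13) + 42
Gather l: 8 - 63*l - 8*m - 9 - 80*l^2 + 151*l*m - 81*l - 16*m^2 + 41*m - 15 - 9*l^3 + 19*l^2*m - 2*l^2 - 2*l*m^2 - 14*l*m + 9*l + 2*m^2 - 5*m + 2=-9*l^3 + l^2*(19*m - 82) + l*(-2*m^2 + 137*m - 135) - 14*m^2 + 28*m - 14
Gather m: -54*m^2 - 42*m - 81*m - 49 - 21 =-54*m^2 - 123*m - 70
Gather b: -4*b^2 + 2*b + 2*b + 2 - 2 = -4*b^2 + 4*b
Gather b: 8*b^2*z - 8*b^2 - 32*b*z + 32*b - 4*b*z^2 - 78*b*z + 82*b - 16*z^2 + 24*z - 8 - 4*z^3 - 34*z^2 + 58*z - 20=b^2*(8*z - 8) + b*(-4*z^2 - 110*z + 114) - 4*z^3 - 50*z^2 + 82*z - 28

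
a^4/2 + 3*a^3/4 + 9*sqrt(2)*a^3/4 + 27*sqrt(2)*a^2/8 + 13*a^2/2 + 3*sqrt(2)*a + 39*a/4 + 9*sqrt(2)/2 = (a/2 + sqrt(2))*(a + 3/2)*(a + sqrt(2))*(a + 3*sqrt(2)/2)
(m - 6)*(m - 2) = m^2 - 8*m + 12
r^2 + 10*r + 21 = (r + 3)*(r + 7)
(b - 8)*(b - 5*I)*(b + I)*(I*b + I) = I*b^4 + 4*b^3 - 7*I*b^3 - 28*b^2 - 3*I*b^2 - 32*b - 35*I*b - 40*I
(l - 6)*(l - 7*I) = l^2 - 6*l - 7*I*l + 42*I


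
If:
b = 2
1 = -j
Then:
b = 2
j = -1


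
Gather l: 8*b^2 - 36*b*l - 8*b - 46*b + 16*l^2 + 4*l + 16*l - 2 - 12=8*b^2 - 54*b + 16*l^2 + l*(20 - 36*b) - 14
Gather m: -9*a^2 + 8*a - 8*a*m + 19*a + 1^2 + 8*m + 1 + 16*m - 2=-9*a^2 + 27*a + m*(24 - 8*a)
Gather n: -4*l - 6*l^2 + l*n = -6*l^2 + l*n - 4*l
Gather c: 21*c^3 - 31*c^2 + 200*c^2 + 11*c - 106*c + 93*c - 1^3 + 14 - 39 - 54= 21*c^3 + 169*c^2 - 2*c - 80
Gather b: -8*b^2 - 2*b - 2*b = -8*b^2 - 4*b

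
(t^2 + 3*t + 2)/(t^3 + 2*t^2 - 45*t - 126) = (t^2 + 3*t + 2)/(t^3 + 2*t^2 - 45*t - 126)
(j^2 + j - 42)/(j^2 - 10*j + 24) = (j + 7)/(j - 4)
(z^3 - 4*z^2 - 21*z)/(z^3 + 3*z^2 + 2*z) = (z^2 - 4*z - 21)/(z^2 + 3*z + 2)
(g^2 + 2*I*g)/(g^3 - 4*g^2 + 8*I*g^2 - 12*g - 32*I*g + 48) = g/(g^2 + g*(-4 + 6*I) - 24*I)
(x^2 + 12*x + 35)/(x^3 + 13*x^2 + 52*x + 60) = (x + 7)/(x^2 + 8*x + 12)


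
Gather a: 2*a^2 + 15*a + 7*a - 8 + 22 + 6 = 2*a^2 + 22*a + 20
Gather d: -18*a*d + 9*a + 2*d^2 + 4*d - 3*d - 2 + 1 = 9*a + 2*d^2 + d*(1 - 18*a) - 1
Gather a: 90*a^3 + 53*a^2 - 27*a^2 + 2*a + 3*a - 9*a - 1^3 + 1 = 90*a^3 + 26*a^2 - 4*a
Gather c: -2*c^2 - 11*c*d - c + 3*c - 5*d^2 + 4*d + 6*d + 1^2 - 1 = -2*c^2 + c*(2 - 11*d) - 5*d^2 + 10*d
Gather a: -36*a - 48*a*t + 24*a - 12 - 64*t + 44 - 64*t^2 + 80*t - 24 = a*(-48*t - 12) - 64*t^2 + 16*t + 8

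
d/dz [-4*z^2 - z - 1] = -8*z - 1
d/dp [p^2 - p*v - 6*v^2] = 2*p - v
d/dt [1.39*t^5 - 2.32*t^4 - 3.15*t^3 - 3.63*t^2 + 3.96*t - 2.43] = 6.95*t^4 - 9.28*t^3 - 9.45*t^2 - 7.26*t + 3.96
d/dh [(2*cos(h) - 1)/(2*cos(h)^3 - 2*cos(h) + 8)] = (3*sin(h)^2 + 3*cos(h) + cos(3*h) - 10)*sin(h)/(2*(sin(h)^2*cos(h) - 4)^2)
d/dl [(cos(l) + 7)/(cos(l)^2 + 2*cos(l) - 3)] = (cos(l)^2 + 14*cos(l) + 17)*sin(l)/(cos(l)^2 + 2*cos(l) - 3)^2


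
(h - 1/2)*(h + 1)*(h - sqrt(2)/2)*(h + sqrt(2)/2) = h^4 + h^3/2 - h^2 - h/4 + 1/4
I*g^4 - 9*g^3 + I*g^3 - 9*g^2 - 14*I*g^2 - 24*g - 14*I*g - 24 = (g + 1)*(g + 4*I)*(g + 6*I)*(I*g + 1)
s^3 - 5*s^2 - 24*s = s*(s - 8)*(s + 3)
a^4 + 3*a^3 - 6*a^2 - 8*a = a*(a - 2)*(a + 1)*(a + 4)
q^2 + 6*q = q*(q + 6)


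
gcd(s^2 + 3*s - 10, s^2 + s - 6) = s - 2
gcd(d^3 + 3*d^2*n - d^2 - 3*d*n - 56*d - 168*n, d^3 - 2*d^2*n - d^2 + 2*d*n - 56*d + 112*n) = d^2 - d - 56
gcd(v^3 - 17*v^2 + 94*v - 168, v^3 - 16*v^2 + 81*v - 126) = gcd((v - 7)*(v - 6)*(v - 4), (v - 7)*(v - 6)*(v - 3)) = v^2 - 13*v + 42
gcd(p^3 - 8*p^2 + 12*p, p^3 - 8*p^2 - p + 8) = 1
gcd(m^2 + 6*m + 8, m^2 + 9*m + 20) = m + 4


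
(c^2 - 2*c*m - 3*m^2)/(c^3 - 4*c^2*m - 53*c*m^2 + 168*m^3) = (c + m)/(c^2 - c*m - 56*m^2)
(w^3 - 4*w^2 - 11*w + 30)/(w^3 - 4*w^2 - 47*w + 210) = (w^2 + w - 6)/(w^2 + w - 42)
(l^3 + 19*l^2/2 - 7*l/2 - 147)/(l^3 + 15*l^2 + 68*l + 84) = (l - 7/2)/(l + 2)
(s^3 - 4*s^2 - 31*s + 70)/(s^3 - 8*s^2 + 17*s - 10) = (s^2 - 2*s - 35)/(s^2 - 6*s + 5)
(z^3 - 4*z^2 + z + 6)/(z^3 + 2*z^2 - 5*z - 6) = (z - 3)/(z + 3)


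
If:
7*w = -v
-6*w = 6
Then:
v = 7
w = -1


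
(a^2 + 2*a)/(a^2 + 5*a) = (a + 2)/(a + 5)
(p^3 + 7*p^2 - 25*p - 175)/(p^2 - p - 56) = (p^2 - 25)/(p - 8)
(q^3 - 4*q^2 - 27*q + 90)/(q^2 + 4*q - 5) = (q^2 - 9*q + 18)/(q - 1)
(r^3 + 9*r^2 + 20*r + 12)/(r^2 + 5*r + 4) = (r^2 + 8*r + 12)/(r + 4)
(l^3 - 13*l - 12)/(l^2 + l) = l - 1 - 12/l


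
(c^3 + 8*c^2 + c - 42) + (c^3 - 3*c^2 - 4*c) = 2*c^3 + 5*c^2 - 3*c - 42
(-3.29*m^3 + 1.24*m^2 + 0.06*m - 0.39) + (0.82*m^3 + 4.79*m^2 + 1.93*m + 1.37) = -2.47*m^3 + 6.03*m^2 + 1.99*m + 0.98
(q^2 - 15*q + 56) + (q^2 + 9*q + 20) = 2*q^2 - 6*q + 76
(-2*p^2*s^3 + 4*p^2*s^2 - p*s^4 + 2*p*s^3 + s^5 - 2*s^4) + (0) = -2*p^2*s^3 + 4*p^2*s^2 - p*s^4 + 2*p*s^3 + s^5 - 2*s^4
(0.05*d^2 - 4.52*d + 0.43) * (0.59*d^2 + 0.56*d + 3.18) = 0.0295*d^4 - 2.6388*d^3 - 2.1185*d^2 - 14.1328*d + 1.3674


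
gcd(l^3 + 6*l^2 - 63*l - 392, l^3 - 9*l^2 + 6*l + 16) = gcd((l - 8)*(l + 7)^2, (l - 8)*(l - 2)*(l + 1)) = l - 8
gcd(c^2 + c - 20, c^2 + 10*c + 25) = c + 5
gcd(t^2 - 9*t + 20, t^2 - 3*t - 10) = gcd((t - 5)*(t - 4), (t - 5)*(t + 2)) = t - 5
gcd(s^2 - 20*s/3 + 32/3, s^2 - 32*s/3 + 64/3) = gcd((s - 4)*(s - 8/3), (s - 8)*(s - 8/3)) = s - 8/3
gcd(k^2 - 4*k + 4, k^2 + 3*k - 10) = k - 2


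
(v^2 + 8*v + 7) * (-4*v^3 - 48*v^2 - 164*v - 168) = -4*v^5 - 80*v^4 - 576*v^3 - 1816*v^2 - 2492*v - 1176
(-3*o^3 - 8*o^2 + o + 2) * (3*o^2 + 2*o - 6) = -9*o^5 - 30*o^4 + 5*o^3 + 56*o^2 - 2*o - 12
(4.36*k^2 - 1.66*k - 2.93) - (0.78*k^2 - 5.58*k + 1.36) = 3.58*k^2 + 3.92*k - 4.29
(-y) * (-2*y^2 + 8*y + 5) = 2*y^3 - 8*y^2 - 5*y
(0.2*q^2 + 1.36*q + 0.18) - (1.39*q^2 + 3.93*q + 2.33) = -1.19*q^2 - 2.57*q - 2.15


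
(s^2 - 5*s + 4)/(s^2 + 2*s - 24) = (s - 1)/(s + 6)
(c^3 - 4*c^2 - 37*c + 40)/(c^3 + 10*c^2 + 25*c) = (c^2 - 9*c + 8)/(c*(c + 5))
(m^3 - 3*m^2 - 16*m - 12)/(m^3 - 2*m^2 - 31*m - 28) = (m^2 - 4*m - 12)/(m^2 - 3*m - 28)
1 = 1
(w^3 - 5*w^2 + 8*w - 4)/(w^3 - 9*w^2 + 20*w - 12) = (w - 2)/(w - 6)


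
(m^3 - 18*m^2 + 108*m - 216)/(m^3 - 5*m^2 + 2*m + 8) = (m^3 - 18*m^2 + 108*m - 216)/(m^3 - 5*m^2 + 2*m + 8)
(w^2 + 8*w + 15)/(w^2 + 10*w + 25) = (w + 3)/(w + 5)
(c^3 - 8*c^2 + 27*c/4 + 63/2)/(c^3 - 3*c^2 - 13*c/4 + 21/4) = (c - 6)/(c - 1)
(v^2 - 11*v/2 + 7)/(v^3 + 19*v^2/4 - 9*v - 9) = 2*(2*v - 7)/(4*v^2 + 27*v + 18)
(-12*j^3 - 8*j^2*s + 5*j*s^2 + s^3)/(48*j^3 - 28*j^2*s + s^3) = (j + s)/(-4*j + s)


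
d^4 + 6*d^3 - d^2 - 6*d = d*(d - 1)*(d + 1)*(d + 6)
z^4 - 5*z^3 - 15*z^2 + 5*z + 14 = (z - 7)*(z - 1)*(z + 1)*(z + 2)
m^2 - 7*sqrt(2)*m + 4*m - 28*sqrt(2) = (m + 4)*(m - 7*sqrt(2))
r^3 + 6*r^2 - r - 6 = (r - 1)*(r + 1)*(r + 6)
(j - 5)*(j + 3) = j^2 - 2*j - 15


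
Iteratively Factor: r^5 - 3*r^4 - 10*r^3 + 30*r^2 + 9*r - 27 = (r - 3)*(r^4 - 10*r^2 + 9) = (r - 3)*(r + 1)*(r^3 - r^2 - 9*r + 9) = (r - 3)*(r + 1)*(r + 3)*(r^2 - 4*r + 3) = (r - 3)^2*(r + 1)*(r + 3)*(r - 1)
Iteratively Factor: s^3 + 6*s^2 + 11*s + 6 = (s + 2)*(s^2 + 4*s + 3) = (s + 2)*(s + 3)*(s + 1)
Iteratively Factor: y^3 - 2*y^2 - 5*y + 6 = (y - 3)*(y^2 + y - 2) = (y - 3)*(y + 2)*(y - 1)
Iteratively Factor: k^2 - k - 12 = (k - 4)*(k + 3)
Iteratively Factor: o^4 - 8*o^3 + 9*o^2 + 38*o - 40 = (o - 5)*(o^3 - 3*o^2 - 6*o + 8) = (o - 5)*(o + 2)*(o^2 - 5*o + 4) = (o - 5)*(o - 4)*(o + 2)*(o - 1)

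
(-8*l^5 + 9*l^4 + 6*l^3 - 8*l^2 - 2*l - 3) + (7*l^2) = -8*l^5 + 9*l^4 + 6*l^3 - l^2 - 2*l - 3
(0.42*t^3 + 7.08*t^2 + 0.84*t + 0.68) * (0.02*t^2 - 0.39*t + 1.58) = 0.0084*t^5 - 0.0222*t^4 - 2.0808*t^3 + 10.8724*t^2 + 1.062*t + 1.0744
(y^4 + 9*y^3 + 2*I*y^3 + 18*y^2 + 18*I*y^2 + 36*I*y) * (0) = 0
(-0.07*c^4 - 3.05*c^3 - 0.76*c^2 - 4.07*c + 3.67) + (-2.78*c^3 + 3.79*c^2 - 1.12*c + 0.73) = -0.07*c^4 - 5.83*c^3 + 3.03*c^2 - 5.19*c + 4.4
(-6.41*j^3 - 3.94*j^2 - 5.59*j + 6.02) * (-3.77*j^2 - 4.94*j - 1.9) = 24.1657*j^5 + 46.5192*j^4 + 52.7169*j^3 + 12.4052*j^2 - 19.1178*j - 11.438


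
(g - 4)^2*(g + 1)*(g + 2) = g^4 - 5*g^3 - 6*g^2 + 32*g + 32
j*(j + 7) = j^2 + 7*j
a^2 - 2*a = a*(a - 2)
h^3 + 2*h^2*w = h^2*(h + 2*w)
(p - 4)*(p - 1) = p^2 - 5*p + 4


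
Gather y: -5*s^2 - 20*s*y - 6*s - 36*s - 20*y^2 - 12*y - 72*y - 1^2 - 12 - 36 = -5*s^2 - 42*s - 20*y^2 + y*(-20*s - 84) - 49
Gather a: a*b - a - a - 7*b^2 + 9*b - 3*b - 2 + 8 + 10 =a*(b - 2) - 7*b^2 + 6*b + 16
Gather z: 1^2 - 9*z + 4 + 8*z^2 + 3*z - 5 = 8*z^2 - 6*z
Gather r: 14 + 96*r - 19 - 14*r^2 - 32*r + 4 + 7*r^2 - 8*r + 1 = -7*r^2 + 56*r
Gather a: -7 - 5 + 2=-10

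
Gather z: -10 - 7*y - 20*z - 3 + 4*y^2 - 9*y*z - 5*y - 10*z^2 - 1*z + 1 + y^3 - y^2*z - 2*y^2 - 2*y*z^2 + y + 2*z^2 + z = y^3 + 2*y^2 - 11*y + z^2*(-2*y - 8) + z*(-y^2 - 9*y - 20) - 12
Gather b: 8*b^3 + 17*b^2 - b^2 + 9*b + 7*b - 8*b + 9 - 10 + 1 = 8*b^3 + 16*b^2 + 8*b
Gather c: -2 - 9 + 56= 45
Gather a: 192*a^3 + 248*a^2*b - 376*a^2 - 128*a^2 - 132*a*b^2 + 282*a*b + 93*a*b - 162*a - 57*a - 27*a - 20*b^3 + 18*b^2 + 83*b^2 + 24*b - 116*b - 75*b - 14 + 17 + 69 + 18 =192*a^3 + a^2*(248*b - 504) + a*(-132*b^2 + 375*b - 246) - 20*b^3 + 101*b^2 - 167*b + 90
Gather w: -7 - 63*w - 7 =-63*w - 14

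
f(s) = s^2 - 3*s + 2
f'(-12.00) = -27.00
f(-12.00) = 182.00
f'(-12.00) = -27.00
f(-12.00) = 182.00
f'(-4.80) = -12.60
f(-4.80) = 39.44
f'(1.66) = 0.32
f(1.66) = -0.22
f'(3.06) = 3.12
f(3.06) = 2.18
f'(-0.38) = -3.76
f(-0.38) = 3.28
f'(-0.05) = -3.10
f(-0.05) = 2.15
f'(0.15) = -2.70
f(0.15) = 1.57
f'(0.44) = -2.12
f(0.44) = 0.87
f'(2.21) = 1.42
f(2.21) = 0.25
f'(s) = 2*s - 3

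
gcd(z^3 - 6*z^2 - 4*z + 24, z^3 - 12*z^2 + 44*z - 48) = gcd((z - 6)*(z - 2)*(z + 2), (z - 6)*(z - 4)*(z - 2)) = z^2 - 8*z + 12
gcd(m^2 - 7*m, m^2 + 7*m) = m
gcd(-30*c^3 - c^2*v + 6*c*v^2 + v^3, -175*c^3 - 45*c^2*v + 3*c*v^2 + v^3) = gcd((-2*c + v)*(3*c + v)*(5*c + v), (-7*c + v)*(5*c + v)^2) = 5*c + v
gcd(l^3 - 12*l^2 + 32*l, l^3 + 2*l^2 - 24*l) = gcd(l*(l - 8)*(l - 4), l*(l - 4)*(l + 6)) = l^2 - 4*l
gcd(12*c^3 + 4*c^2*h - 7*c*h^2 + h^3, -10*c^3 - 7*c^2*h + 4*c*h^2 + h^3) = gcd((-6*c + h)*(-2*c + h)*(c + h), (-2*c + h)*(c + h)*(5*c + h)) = 2*c^2 + c*h - h^2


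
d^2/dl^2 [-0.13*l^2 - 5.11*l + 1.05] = -0.260000000000000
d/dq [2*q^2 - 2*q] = 4*q - 2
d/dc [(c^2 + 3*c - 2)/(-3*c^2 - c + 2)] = 4*(2*c^2 - 2*c + 1)/(9*c^4 + 6*c^3 - 11*c^2 - 4*c + 4)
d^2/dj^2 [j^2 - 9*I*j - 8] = 2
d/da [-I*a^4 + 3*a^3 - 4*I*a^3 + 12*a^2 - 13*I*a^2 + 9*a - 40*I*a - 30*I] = -4*I*a^3 + a^2*(9 - 12*I) + a*(24 - 26*I) + 9 - 40*I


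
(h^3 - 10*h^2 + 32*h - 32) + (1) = h^3 - 10*h^2 + 32*h - 31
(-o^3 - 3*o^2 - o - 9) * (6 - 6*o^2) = 6*o^5 + 18*o^4 + 36*o^2 - 6*o - 54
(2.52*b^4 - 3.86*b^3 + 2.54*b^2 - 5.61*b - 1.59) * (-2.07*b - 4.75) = -5.2164*b^5 - 3.9798*b^4 + 13.0772*b^3 - 0.452299999999999*b^2 + 29.9388*b + 7.5525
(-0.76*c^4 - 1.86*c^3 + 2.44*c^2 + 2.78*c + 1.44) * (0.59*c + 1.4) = -0.4484*c^5 - 2.1614*c^4 - 1.1644*c^3 + 5.0562*c^2 + 4.7416*c + 2.016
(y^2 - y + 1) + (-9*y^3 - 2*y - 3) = -9*y^3 + y^2 - 3*y - 2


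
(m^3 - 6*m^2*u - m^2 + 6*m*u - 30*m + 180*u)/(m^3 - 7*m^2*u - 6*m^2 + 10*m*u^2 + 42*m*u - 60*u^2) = (m^2 - 6*m*u + 5*m - 30*u)/(m^2 - 7*m*u + 10*u^2)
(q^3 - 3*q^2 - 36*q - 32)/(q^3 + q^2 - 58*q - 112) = (q^2 + 5*q + 4)/(q^2 + 9*q + 14)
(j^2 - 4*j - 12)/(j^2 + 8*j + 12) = (j - 6)/(j + 6)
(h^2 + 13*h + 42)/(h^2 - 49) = (h + 6)/(h - 7)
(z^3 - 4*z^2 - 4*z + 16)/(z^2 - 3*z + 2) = (z^2 - 2*z - 8)/(z - 1)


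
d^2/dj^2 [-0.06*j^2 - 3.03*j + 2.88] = -0.120000000000000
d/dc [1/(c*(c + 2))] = 2*(-c - 1)/(c^2*(c^2 + 4*c + 4))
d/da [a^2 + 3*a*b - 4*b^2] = 2*a + 3*b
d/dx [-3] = 0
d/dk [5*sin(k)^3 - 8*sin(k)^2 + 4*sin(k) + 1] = (15*sin(k)^2 - 16*sin(k) + 4)*cos(k)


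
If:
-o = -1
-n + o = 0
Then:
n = 1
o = 1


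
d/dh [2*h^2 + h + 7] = 4*h + 1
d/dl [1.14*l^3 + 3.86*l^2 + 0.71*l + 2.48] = 3.42*l^2 + 7.72*l + 0.71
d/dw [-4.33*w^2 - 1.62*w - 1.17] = -8.66*w - 1.62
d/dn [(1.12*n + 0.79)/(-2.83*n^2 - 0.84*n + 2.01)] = (3.1696*n^2 + 4.4714*n + 2.9148)/(8.0089*n^4 + 4.7544*n^3 - 10.671*n^2 - 3.3768*n + 4.0401)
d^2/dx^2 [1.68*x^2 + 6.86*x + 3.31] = 3.36000000000000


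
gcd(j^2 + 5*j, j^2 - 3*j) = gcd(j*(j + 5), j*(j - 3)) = j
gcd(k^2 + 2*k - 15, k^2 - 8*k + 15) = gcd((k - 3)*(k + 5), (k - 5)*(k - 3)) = k - 3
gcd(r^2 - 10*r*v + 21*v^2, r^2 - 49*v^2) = r - 7*v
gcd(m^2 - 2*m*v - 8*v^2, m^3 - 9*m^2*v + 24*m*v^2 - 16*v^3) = -m + 4*v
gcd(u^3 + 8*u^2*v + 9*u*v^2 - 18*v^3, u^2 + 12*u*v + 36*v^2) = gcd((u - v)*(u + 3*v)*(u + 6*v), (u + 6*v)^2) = u + 6*v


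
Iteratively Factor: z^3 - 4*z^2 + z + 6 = (z + 1)*(z^2 - 5*z + 6) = (z - 2)*(z + 1)*(z - 3)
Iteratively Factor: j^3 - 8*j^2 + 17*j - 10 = (j - 2)*(j^2 - 6*j + 5) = (j - 5)*(j - 2)*(j - 1)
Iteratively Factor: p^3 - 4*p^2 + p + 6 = (p - 3)*(p^2 - p - 2) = (p - 3)*(p + 1)*(p - 2)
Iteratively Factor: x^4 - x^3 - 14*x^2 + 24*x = (x)*(x^3 - x^2 - 14*x + 24) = x*(x + 4)*(x^2 - 5*x + 6) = x*(x - 2)*(x + 4)*(x - 3)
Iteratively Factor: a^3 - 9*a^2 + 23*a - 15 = (a - 5)*(a^2 - 4*a + 3) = (a - 5)*(a - 3)*(a - 1)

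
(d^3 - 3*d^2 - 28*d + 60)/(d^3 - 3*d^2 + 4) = (d^2 - d - 30)/(d^2 - d - 2)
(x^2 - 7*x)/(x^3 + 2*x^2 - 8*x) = (x - 7)/(x^2 + 2*x - 8)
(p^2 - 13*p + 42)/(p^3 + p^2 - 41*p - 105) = (p - 6)/(p^2 + 8*p + 15)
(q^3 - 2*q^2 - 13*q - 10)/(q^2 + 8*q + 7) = (q^2 - 3*q - 10)/(q + 7)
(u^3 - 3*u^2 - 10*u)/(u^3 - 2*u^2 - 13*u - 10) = u/(u + 1)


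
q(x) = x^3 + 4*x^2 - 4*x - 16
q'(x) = 3*x^2 + 8*x - 4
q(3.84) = 84.25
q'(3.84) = 70.96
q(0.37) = -16.88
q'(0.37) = -0.63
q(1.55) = -8.87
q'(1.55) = 15.61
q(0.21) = -16.65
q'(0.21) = -2.19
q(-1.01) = -8.91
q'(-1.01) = -9.02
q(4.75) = 162.42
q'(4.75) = 101.69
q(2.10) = 2.50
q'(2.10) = 26.03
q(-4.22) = -3.04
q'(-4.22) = 15.67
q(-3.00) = 5.00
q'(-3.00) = -1.00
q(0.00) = -16.00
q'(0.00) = -4.00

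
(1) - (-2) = 3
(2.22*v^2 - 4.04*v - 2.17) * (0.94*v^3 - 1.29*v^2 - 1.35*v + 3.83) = 2.0868*v^5 - 6.6614*v^4 + 0.1748*v^3 + 16.7559*v^2 - 12.5437*v - 8.3111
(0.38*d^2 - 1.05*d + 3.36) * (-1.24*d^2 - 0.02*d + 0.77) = -0.4712*d^4 + 1.2944*d^3 - 3.8528*d^2 - 0.8757*d + 2.5872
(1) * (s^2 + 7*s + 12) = s^2 + 7*s + 12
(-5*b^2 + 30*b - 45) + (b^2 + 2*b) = -4*b^2 + 32*b - 45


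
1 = 1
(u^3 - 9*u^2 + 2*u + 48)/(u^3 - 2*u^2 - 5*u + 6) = (u - 8)/(u - 1)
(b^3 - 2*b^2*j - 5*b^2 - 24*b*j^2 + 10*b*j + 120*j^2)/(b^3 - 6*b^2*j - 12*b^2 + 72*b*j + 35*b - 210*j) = (b + 4*j)/(b - 7)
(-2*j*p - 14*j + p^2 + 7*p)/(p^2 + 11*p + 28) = (-2*j + p)/(p + 4)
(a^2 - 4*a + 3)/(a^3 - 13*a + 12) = 1/(a + 4)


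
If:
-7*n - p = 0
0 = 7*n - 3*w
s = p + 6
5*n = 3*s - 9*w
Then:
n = 18/47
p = -126/47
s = 156/47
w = 42/47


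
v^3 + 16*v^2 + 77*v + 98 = (v + 2)*(v + 7)^2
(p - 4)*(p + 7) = p^2 + 3*p - 28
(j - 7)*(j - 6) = j^2 - 13*j + 42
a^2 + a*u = a*(a + u)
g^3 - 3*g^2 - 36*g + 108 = (g - 6)*(g - 3)*(g + 6)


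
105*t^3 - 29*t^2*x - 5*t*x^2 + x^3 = (-7*t + x)*(-3*t + x)*(5*t + x)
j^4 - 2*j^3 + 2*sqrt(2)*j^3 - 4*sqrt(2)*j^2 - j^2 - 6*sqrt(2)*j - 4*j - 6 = (j - 3)*(j + 1)*(j + sqrt(2))^2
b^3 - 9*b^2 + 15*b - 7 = (b - 7)*(b - 1)^2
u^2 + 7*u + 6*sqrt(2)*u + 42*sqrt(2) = (u + 7)*(u + 6*sqrt(2))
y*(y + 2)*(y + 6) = y^3 + 8*y^2 + 12*y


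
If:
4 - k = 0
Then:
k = 4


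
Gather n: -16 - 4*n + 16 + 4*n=0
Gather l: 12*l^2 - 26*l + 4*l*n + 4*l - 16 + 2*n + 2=12*l^2 + l*(4*n - 22) + 2*n - 14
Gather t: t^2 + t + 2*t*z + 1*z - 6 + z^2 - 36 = t^2 + t*(2*z + 1) + z^2 + z - 42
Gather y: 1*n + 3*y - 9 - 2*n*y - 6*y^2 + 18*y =n - 6*y^2 + y*(21 - 2*n) - 9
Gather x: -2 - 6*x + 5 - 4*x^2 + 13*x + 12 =-4*x^2 + 7*x + 15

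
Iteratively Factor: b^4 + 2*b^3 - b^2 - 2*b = (b)*(b^3 + 2*b^2 - b - 2) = b*(b + 1)*(b^2 + b - 2) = b*(b + 1)*(b + 2)*(b - 1)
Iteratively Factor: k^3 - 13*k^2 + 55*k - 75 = (k - 3)*(k^2 - 10*k + 25) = (k - 5)*(k - 3)*(k - 5)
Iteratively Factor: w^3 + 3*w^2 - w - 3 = (w + 1)*(w^2 + 2*w - 3) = (w - 1)*(w + 1)*(w + 3)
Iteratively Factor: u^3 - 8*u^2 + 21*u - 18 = (u - 3)*(u^2 - 5*u + 6) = (u - 3)*(u - 2)*(u - 3)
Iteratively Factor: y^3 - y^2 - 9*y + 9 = (y + 3)*(y^2 - 4*y + 3) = (y - 1)*(y + 3)*(y - 3)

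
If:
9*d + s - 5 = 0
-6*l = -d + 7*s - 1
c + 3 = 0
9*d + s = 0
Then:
No Solution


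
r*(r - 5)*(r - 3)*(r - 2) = r^4 - 10*r^3 + 31*r^2 - 30*r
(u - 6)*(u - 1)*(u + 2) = u^3 - 5*u^2 - 8*u + 12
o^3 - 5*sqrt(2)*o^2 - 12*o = o*(o - 6*sqrt(2))*(o + sqrt(2))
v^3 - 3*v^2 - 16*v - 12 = (v - 6)*(v + 1)*(v + 2)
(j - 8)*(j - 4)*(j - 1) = j^3 - 13*j^2 + 44*j - 32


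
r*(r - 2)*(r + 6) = r^3 + 4*r^2 - 12*r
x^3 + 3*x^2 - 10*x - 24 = (x - 3)*(x + 2)*(x + 4)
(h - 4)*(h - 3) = h^2 - 7*h + 12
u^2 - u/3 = u*(u - 1/3)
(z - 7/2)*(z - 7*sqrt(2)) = z^2 - 7*sqrt(2)*z - 7*z/2 + 49*sqrt(2)/2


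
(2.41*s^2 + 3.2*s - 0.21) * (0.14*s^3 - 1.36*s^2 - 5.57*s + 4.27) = 0.3374*s^5 - 2.8296*s^4 - 17.8051*s^3 - 7.2477*s^2 + 14.8337*s - 0.8967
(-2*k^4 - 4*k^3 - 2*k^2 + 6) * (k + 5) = -2*k^5 - 14*k^4 - 22*k^3 - 10*k^2 + 6*k + 30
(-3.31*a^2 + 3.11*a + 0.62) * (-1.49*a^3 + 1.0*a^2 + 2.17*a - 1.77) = 4.9319*a^5 - 7.9439*a^4 - 4.9965*a^3 + 13.2274*a^2 - 4.1593*a - 1.0974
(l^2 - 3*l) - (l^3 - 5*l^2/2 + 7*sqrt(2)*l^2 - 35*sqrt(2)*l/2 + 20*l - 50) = -l^3 - 7*sqrt(2)*l^2 + 7*l^2/2 - 23*l + 35*sqrt(2)*l/2 + 50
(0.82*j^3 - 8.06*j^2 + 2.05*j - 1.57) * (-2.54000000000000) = -2.0828*j^3 + 20.4724*j^2 - 5.207*j + 3.9878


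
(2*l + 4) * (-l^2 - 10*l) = -2*l^3 - 24*l^2 - 40*l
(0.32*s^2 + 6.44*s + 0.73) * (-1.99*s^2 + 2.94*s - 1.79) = -0.6368*s^4 - 11.8748*s^3 + 16.9081*s^2 - 9.3814*s - 1.3067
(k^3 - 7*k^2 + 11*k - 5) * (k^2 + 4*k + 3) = k^5 - 3*k^4 - 14*k^3 + 18*k^2 + 13*k - 15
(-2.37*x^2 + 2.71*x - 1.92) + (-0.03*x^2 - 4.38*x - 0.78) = -2.4*x^2 - 1.67*x - 2.7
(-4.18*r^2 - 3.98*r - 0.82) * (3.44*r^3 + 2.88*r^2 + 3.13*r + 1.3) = -14.3792*r^5 - 25.7296*r^4 - 27.3666*r^3 - 20.253*r^2 - 7.7406*r - 1.066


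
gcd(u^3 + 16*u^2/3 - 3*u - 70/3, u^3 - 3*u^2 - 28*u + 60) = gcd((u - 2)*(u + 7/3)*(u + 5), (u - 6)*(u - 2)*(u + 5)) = u^2 + 3*u - 10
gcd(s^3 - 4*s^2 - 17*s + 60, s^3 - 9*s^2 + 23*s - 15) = s^2 - 8*s + 15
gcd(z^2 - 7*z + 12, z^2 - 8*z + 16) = z - 4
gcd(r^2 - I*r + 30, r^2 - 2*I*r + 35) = r + 5*I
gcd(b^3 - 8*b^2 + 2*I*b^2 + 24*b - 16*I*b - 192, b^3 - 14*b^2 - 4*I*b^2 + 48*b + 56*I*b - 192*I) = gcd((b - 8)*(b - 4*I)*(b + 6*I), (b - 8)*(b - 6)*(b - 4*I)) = b^2 + b*(-8 - 4*I) + 32*I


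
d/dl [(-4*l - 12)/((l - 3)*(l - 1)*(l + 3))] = 8*(l - 2)/((l - 3)^2*(l - 1)^2)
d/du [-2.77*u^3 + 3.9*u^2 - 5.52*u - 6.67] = -8.31*u^2 + 7.8*u - 5.52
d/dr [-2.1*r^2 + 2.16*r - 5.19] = 2.16 - 4.2*r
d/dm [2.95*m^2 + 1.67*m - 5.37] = 5.9*m + 1.67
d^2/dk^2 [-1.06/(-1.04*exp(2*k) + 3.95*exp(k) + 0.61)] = ((4.187 - 4.4096*exp(k))*(-1.04*exp(2*k) + 3.95*exp(k) + 0.61) - 1.06*(2.08*exp(k) - 3.95)*(4.16*exp(k) - 7.9)*exp(k))*exp(k)/(-1.04*exp(2*k) + 3.95*exp(k) + 0.61)^3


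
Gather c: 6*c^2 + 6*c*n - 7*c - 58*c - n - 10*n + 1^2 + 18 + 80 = 6*c^2 + c*(6*n - 65) - 11*n + 99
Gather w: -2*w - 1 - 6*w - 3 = -8*w - 4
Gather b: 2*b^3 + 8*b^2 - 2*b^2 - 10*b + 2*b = 2*b^3 + 6*b^2 - 8*b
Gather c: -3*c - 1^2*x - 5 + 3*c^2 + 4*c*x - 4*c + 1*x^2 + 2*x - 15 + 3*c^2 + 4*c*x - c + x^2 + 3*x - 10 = 6*c^2 + c*(8*x - 8) + 2*x^2 + 4*x - 30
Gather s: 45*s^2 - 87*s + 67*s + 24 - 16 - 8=45*s^2 - 20*s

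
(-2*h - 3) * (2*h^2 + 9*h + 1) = -4*h^3 - 24*h^2 - 29*h - 3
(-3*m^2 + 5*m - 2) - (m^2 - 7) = -4*m^2 + 5*m + 5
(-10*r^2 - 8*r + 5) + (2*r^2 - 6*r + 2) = -8*r^2 - 14*r + 7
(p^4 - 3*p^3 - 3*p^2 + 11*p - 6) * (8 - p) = -p^5 + 11*p^4 - 21*p^3 - 35*p^2 + 94*p - 48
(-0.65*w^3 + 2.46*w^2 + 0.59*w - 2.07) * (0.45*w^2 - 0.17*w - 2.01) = -0.2925*w^5 + 1.2175*w^4 + 1.1538*w^3 - 5.9764*w^2 - 0.834*w + 4.1607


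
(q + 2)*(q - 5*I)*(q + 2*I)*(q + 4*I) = q^4 + 2*q^3 + I*q^3 + 22*q^2 + 2*I*q^2 + 44*q + 40*I*q + 80*I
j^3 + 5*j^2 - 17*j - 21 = (j - 3)*(j + 1)*(j + 7)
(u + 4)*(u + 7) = u^2 + 11*u + 28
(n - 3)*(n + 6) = n^2 + 3*n - 18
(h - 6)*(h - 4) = h^2 - 10*h + 24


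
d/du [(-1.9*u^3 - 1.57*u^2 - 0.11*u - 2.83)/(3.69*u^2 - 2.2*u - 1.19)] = (-7.011*u^4 + 8.36*u^3 + 10.6429*u^2 + 24.622*u - 6.0951)/(13.6161*u^4 - 16.236*u^3 - 3.9422*u^2 + 5.236*u + 1.4161)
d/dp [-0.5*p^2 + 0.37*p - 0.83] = 0.37 - 1.0*p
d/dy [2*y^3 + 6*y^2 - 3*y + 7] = 6*y^2 + 12*y - 3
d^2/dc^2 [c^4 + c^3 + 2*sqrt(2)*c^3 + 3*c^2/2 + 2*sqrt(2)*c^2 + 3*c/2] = 12*c^2 + 6*c + 12*sqrt(2)*c + 3 + 4*sqrt(2)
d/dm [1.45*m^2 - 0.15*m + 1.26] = 2.9*m - 0.15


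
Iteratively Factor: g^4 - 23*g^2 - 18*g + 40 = (g + 4)*(g^3 - 4*g^2 - 7*g + 10) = (g - 1)*(g + 4)*(g^2 - 3*g - 10) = (g - 5)*(g - 1)*(g + 4)*(g + 2)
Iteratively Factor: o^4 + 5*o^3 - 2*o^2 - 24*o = (o + 3)*(o^3 + 2*o^2 - 8*o) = (o + 3)*(o + 4)*(o^2 - 2*o) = (o - 2)*(o + 3)*(o + 4)*(o)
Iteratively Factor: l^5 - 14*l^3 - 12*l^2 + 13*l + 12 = (l + 1)*(l^4 - l^3 - 13*l^2 + l + 12) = (l + 1)^2*(l^3 - 2*l^2 - 11*l + 12) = (l - 1)*(l + 1)^2*(l^2 - l - 12) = (l - 4)*(l - 1)*(l + 1)^2*(l + 3)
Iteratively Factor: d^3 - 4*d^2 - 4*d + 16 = (d + 2)*(d^2 - 6*d + 8) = (d - 4)*(d + 2)*(d - 2)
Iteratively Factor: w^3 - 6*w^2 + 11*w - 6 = (w - 2)*(w^2 - 4*w + 3) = (w - 2)*(w - 1)*(w - 3)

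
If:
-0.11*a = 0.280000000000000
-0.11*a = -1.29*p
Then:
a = -2.55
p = -0.22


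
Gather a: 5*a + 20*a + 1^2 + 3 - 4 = 25*a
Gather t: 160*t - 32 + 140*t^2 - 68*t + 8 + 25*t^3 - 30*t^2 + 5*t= 25*t^3 + 110*t^2 + 97*t - 24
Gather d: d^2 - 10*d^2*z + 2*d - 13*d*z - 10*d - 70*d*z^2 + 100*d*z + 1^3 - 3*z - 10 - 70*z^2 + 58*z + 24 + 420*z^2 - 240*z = d^2*(1 - 10*z) + d*(-70*z^2 + 87*z - 8) + 350*z^2 - 185*z + 15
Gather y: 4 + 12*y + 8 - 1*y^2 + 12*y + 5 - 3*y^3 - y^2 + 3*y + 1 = -3*y^3 - 2*y^2 + 27*y + 18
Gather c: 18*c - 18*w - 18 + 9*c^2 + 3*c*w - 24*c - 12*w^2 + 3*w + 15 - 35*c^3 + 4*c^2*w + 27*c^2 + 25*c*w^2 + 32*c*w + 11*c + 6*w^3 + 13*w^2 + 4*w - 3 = -35*c^3 + c^2*(4*w + 36) + c*(25*w^2 + 35*w + 5) + 6*w^3 + w^2 - 11*w - 6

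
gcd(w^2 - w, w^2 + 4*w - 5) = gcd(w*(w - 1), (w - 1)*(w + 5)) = w - 1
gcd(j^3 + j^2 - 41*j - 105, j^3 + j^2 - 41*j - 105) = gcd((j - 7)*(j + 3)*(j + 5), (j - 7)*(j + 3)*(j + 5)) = j^3 + j^2 - 41*j - 105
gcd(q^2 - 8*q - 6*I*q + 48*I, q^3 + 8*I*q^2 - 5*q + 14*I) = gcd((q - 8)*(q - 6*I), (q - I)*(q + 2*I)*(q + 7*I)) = 1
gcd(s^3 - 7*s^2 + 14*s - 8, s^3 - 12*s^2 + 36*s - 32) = s - 2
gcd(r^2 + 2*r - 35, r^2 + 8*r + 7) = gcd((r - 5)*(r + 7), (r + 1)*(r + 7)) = r + 7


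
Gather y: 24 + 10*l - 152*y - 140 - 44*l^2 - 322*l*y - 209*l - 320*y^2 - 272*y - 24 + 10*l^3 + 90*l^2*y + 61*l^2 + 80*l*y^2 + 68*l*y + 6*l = 10*l^3 + 17*l^2 - 193*l + y^2*(80*l - 320) + y*(90*l^2 - 254*l - 424) - 140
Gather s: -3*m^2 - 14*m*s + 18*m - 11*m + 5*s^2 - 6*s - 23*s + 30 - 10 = -3*m^2 + 7*m + 5*s^2 + s*(-14*m - 29) + 20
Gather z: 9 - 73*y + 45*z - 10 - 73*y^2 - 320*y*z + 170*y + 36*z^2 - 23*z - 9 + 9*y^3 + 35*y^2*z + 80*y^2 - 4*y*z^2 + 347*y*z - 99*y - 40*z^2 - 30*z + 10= 9*y^3 + 7*y^2 - 2*y + z^2*(-4*y - 4) + z*(35*y^2 + 27*y - 8)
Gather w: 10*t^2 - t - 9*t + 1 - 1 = 10*t^2 - 10*t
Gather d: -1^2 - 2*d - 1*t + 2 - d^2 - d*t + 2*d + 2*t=-d^2 - d*t + t + 1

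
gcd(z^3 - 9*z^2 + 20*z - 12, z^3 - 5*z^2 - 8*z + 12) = z^2 - 7*z + 6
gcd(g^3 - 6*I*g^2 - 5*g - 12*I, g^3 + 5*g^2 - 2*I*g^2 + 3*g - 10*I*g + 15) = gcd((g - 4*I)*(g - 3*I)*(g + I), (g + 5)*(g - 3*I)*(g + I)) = g^2 - 2*I*g + 3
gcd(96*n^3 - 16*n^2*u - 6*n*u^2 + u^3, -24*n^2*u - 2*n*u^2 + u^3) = -24*n^2 - 2*n*u + u^2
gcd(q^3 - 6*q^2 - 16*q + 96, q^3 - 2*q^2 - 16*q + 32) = q^2 - 16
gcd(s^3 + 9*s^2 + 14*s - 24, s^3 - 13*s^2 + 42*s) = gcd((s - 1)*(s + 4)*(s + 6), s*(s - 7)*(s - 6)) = 1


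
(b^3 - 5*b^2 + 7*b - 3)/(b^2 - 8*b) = (b^3 - 5*b^2 + 7*b - 3)/(b*(b - 8))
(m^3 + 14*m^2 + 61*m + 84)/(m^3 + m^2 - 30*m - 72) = (m + 7)/(m - 6)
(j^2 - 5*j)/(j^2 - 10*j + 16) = j*(j - 5)/(j^2 - 10*j + 16)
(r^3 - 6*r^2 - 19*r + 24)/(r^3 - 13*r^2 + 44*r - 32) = (r + 3)/(r - 4)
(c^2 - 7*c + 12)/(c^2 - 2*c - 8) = (c - 3)/(c + 2)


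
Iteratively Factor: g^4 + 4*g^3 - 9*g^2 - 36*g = (g + 4)*(g^3 - 9*g) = (g - 3)*(g + 4)*(g^2 + 3*g) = g*(g - 3)*(g + 4)*(g + 3)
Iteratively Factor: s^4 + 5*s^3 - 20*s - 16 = (s - 2)*(s^3 + 7*s^2 + 14*s + 8) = (s - 2)*(s + 4)*(s^2 + 3*s + 2) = (s - 2)*(s + 2)*(s + 4)*(s + 1)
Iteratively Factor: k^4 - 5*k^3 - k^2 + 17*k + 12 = (k + 1)*(k^3 - 6*k^2 + 5*k + 12) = (k - 4)*(k + 1)*(k^2 - 2*k - 3) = (k - 4)*(k - 3)*(k + 1)*(k + 1)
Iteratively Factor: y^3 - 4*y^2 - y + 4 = (y + 1)*(y^2 - 5*y + 4) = (y - 4)*(y + 1)*(y - 1)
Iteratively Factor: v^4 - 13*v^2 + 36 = (v - 3)*(v^3 + 3*v^2 - 4*v - 12) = (v - 3)*(v - 2)*(v^2 + 5*v + 6) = (v - 3)*(v - 2)*(v + 3)*(v + 2)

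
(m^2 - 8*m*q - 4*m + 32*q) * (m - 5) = m^3 - 8*m^2*q - 9*m^2 + 72*m*q + 20*m - 160*q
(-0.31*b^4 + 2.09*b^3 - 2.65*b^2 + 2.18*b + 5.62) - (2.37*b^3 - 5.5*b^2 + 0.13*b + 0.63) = -0.31*b^4 - 0.28*b^3 + 2.85*b^2 + 2.05*b + 4.99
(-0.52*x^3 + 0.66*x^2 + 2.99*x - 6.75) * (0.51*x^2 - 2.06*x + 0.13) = -0.2652*x^5 + 1.4078*x^4 + 0.0976999999999999*x^3 - 9.5161*x^2 + 14.2937*x - 0.8775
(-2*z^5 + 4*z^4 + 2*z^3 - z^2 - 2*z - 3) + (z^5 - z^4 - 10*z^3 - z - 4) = -z^5 + 3*z^4 - 8*z^3 - z^2 - 3*z - 7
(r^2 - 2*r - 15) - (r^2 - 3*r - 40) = r + 25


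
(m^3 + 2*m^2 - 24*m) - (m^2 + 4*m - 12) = m^3 + m^2 - 28*m + 12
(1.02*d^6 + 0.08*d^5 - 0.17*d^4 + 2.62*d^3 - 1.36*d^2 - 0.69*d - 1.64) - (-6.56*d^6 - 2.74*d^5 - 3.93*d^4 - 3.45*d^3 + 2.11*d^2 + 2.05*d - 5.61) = 7.58*d^6 + 2.82*d^5 + 3.76*d^4 + 6.07*d^3 - 3.47*d^2 - 2.74*d + 3.97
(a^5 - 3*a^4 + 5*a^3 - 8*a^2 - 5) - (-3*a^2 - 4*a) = a^5 - 3*a^4 + 5*a^3 - 5*a^2 + 4*a - 5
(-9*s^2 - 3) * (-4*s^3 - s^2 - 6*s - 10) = 36*s^5 + 9*s^4 + 66*s^3 + 93*s^2 + 18*s + 30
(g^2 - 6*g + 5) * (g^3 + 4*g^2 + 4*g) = g^5 - 2*g^4 - 15*g^3 - 4*g^2 + 20*g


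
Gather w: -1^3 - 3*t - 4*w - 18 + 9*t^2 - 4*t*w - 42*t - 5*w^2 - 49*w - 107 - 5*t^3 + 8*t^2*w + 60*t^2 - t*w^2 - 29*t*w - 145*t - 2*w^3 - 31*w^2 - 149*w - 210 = -5*t^3 + 69*t^2 - 190*t - 2*w^3 + w^2*(-t - 36) + w*(8*t^2 - 33*t - 202) - 336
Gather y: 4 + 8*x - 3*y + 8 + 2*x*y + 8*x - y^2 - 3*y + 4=16*x - y^2 + y*(2*x - 6) + 16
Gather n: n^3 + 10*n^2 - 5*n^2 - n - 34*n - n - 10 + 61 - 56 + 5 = n^3 + 5*n^2 - 36*n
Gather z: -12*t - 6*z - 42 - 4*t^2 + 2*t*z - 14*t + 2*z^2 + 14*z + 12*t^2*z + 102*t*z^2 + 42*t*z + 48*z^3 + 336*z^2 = -4*t^2 - 26*t + 48*z^3 + z^2*(102*t + 338) + z*(12*t^2 + 44*t + 8) - 42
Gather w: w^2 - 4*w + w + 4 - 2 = w^2 - 3*w + 2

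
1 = 1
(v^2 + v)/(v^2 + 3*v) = (v + 1)/(v + 3)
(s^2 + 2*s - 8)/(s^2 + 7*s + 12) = (s - 2)/(s + 3)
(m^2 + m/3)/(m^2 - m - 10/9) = 3*m*(3*m + 1)/(9*m^2 - 9*m - 10)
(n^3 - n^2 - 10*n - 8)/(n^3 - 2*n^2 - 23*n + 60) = (n^2 + 3*n + 2)/(n^2 + 2*n - 15)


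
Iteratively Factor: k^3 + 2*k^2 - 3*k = (k + 3)*(k^2 - k) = (k - 1)*(k + 3)*(k)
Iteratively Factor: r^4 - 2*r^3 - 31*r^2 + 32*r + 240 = (r - 5)*(r^3 + 3*r^2 - 16*r - 48) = (r - 5)*(r + 4)*(r^2 - r - 12) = (r - 5)*(r + 3)*(r + 4)*(r - 4)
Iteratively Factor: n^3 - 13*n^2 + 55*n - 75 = (n - 5)*(n^2 - 8*n + 15) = (n - 5)^2*(n - 3)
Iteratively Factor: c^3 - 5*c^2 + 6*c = (c - 2)*(c^2 - 3*c) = c*(c - 2)*(c - 3)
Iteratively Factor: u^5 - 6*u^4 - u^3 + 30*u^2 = (u + 2)*(u^4 - 8*u^3 + 15*u^2) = u*(u + 2)*(u^3 - 8*u^2 + 15*u) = u*(u - 3)*(u + 2)*(u^2 - 5*u) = u*(u - 5)*(u - 3)*(u + 2)*(u)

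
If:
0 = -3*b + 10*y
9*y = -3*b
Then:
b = 0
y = 0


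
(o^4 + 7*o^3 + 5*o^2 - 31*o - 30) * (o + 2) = o^5 + 9*o^4 + 19*o^3 - 21*o^2 - 92*o - 60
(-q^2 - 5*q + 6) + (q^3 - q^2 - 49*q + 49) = q^3 - 2*q^2 - 54*q + 55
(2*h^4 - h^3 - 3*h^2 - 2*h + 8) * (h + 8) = 2*h^5 + 15*h^4 - 11*h^3 - 26*h^2 - 8*h + 64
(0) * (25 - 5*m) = 0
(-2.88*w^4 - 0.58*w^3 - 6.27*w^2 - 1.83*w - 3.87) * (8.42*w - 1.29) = -24.2496*w^5 - 1.1684*w^4 - 52.0452*w^3 - 7.3203*w^2 - 30.2247*w + 4.9923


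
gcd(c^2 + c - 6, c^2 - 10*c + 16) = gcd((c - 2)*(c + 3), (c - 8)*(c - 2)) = c - 2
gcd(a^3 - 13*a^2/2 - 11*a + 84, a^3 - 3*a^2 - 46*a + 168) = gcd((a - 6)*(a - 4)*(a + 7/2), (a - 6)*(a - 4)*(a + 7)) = a^2 - 10*a + 24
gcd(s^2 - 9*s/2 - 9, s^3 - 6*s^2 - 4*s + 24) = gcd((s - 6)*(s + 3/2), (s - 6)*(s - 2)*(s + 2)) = s - 6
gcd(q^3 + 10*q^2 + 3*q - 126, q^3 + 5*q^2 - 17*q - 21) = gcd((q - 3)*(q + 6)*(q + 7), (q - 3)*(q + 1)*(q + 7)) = q^2 + 4*q - 21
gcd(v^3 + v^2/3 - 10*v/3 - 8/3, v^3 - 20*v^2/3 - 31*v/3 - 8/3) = v + 1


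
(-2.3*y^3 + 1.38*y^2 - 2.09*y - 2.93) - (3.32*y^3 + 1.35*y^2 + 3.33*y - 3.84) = -5.62*y^3 + 0.0299999999999998*y^2 - 5.42*y + 0.91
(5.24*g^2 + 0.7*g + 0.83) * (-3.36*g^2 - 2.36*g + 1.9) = -17.6064*g^4 - 14.7184*g^3 + 5.5152*g^2 - 0.6288*g + 1.577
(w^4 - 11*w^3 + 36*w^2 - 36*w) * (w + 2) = w^5 - 9*w^4 + 14*w^3 + 36*w^2 - 72*w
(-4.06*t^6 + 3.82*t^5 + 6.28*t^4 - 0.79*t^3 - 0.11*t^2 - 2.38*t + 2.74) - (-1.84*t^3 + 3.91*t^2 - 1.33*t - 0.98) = -4.06*t^6 + 3.82*t^5 + 6.28*t^4 + 1.05*t^3 - 4.02*t^2 - 1.05*t + 3.72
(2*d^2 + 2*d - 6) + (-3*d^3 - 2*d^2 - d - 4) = -3*d^3 + d - 10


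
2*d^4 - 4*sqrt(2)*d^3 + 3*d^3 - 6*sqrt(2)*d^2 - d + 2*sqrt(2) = (d - 1/2)*(d - 2*sqrt(2))*(sqrt(2)*d + sqrt(2))^2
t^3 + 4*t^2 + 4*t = t*(t + 2)^2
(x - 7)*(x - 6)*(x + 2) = x^3 - 11*x^2 + 16*x + 84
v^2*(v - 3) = v^3 - 3*v^2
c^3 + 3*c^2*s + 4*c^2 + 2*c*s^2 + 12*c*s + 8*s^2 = (c + 4)*(c + s)*(c + 2*s)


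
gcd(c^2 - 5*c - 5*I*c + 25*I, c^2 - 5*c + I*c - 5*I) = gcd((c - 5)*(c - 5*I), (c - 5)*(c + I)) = c - 5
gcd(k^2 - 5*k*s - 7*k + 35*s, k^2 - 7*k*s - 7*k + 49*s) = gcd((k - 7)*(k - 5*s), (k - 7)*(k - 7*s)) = k - 7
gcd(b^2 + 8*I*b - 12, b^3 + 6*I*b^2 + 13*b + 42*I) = b + 2*I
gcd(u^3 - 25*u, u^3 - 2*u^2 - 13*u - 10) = u - 5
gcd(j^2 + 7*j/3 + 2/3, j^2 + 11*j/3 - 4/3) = 1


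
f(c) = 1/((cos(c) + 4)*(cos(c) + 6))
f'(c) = sin(c)/((cos(c) + 4)*(cos(c) + 6)^2) + sin(c)/((cos(c) + 4)^2*(cos(c) + 6))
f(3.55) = 0.06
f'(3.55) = -0.01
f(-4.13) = 0.05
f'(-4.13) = 0.02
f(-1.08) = 0.03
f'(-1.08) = -0.01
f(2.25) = 0.06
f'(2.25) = 0.02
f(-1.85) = 0.05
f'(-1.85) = -0.02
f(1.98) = 0.05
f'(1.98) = 0.02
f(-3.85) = 0.06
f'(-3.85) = 0.02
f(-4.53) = 0.05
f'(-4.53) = 0.02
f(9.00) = 0.06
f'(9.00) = 0.01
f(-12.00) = 0.03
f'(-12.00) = 0.01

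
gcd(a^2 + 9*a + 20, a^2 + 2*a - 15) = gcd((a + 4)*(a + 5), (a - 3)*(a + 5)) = a + 5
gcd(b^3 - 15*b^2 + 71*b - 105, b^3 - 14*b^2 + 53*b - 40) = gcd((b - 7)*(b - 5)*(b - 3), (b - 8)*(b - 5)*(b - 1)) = b - 5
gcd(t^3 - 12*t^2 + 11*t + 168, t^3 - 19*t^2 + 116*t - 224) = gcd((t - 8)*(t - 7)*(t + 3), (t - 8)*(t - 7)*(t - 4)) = t^2 - 15*t + 56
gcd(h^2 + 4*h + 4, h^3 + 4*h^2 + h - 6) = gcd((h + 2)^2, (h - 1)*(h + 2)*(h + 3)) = h + 2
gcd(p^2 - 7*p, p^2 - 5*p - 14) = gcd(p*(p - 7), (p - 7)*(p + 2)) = p - 7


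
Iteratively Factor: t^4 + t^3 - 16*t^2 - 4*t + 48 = (t - 2)*(t^3 + 3*t^2 - 10*t - 24) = (t - 3)*(t - 2)*(t^2 + 6*t + 8) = (t - 3)*(t - 2)*(t + 4)*(t + 2)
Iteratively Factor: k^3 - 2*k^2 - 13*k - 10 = (k - 5)*(k^2 + 3*k + 2) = (k - 5)*(k + 2)*(k + 1)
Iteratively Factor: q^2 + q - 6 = (q + 3)*(q - 2)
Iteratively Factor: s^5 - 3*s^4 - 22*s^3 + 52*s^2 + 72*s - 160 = (s + 2)*(s^4 - 5*s^3 - 12*s^2 + 76*s - 80) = (s - 2)*(s + 2)*(s^3 - 3*s^2 - 18*s + 40) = (s - 2)^2*(s + 2)*(s^2 - s - 20) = (s - 5)*(s - 2)^2*(s + 2)*(s + 4)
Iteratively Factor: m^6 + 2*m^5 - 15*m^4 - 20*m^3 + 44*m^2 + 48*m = (m - 2)*(m^5 + 4*m^4 - 7*m^3 - 34*m^2 - 24*m) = (m - 3)*(m - 2)*(m^4 + 7*m^3 + 14*m^2 + 8*m) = (m - 3)*(m - 2)*(m + 2)*(m^3 + 5*m^2 + 4*m) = m*(m - 3)*(m - 2)*(m + 2)*(m^2 + 5*m + 4) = m*(m - 3)*(m - 2)*(m + 1)*(m + 2)*(m + 4)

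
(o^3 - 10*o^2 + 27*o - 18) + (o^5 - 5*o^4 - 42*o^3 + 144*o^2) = o^5 - 5*o^4 - 41*o^3 + 134*o^2 + 27*o - 18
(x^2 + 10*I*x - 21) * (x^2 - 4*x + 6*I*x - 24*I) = x^4 - 4*x^3 + 16*I*x^3 - 81*x^2 - 64*I*x^2 + 324*x - 126*I*x + 504*I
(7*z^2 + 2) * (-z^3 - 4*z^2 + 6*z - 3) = -7*z^5 - 28*z^4 + 40*z^3 - 29*z^2 + 12*z - 6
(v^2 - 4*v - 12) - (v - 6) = v^2 - 5*v - 6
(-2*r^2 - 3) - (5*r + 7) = -2*r^2 - 5*r - 10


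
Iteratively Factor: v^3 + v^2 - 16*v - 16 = (v - 4)*(v^2 + 5*v + 4) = (v - 4)*(v + 1)*(v + 4)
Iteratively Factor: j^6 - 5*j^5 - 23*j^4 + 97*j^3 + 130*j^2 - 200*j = (j + 4)*(j^5 - 9*j^4 + 13*j^3 + 45*j^2 - 50*j) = (j - 1)*(j + 4)*(j^4 - 8*j^3 + 5*j^2 + 50*j) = (j - 1)*(j + 2)*(j + 4)*(j^3 - 10*j^2 + 25*j) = (j - 5)*(j - 1)*(j + 2)*(j + 4)*(j^2 - 5*j) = (j - 5)^2*(j - 1)*(j + 2)*(j + 4)*(j)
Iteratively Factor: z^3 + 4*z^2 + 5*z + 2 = (z + 1)*(z^2 + 3*z + 2) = (z + 1)^2*(z + 2)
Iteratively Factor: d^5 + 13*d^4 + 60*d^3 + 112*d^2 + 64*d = (d + 4)*(d^4 + 9*d^3 + 24*d^2 + 16*d) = (d + 4)^2*(d^3 + 5*d^2 + 4*d) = d*(d + 4)^2*(d^2 + 5*d + 4) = d*(d + 1)*(d + 4)^2*(d + 4)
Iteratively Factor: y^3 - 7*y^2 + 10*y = (y - 5)*(y^2 - 2*y) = (y - 5)*(y - 2)*(y)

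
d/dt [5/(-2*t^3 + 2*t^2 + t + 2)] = 5*(6*t^2 - 4*t - 1)/(-2*t^3 + 2*t^2 + t + 2)^2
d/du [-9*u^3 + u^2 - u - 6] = -27*u^2 + 2*u - 1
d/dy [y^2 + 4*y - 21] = 2*y + 4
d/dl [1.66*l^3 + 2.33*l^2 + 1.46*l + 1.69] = 4.98*l^2 + 4.66*l + 1.46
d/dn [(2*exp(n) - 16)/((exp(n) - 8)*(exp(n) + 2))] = -2*exp(n)/(exp(2*n) + 4*exp(n) + 4)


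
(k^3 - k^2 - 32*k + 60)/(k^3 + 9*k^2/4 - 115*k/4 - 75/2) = 4*(k - 2)/(4*k + 5)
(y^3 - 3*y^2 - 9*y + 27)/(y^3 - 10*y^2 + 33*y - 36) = (y + 3)/(y - 4)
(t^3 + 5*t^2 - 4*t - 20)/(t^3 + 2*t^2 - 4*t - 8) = (t + 5)/(t + 2)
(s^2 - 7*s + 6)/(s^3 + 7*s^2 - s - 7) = (s - 6)/(s^2 + 8*s + 7)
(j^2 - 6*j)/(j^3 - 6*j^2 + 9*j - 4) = j*(j - 6)/(j^3 - 6*j^2 + 9*j - 4)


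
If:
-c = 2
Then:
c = -2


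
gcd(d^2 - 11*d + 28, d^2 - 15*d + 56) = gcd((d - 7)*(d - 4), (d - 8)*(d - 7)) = d - 7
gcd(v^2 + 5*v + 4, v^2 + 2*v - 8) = v + 4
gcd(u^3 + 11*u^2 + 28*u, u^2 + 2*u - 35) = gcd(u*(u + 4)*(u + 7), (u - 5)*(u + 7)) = u + 7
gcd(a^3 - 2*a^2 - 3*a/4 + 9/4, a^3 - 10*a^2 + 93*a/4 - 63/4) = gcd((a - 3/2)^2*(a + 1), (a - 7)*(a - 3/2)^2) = a^2 - 3*a + 9/4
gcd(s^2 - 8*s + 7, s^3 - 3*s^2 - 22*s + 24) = s - 1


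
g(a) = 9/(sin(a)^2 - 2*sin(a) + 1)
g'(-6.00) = 46.19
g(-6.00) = 17.33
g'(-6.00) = 46.19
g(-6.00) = 17.33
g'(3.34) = -10.29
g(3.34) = 6.28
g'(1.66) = -25511540.89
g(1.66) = 569308.35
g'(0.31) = 51.08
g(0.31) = 18.64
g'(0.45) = 89.85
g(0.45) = 28.19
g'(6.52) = 39.02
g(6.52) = 15.36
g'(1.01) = 2664.19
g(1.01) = 383.62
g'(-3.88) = -381.10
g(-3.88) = 84.23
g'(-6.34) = 15.23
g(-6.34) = 8.06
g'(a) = 9*(-2*sin(a)*cos(a) + 2*cos(a))/(sin(a)^2 - 2*sin(a) + 1)^2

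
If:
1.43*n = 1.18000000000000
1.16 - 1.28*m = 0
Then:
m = 0.91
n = 0.83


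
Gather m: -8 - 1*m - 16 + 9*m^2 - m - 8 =9*m^2 - 2*m - 32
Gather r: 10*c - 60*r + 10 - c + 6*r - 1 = 9*c - 54*r + 9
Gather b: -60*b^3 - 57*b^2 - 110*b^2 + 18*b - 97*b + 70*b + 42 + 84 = -60*b^3 - 167*b^2 - 9*b + 126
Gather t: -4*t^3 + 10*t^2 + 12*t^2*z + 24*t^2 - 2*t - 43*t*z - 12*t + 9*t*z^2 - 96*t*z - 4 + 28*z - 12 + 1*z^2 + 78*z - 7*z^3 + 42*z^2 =-4*t^3 + t^2*(12*z + 34) + t*(9*z^2 - 139*z - 14) - 7*z^3 + 43*z^2 + 106*z - 16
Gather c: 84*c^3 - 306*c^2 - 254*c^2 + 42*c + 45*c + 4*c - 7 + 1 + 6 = 84*c^3 - 560*c^2 + 91*c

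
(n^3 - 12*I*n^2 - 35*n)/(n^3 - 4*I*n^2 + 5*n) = (n - 7*I)/(n + I)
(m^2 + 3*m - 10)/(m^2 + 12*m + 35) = (m - 2)/(m + 7)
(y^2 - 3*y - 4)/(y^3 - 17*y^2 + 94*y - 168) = (y + 1)/(y^2 - 13*y + 42)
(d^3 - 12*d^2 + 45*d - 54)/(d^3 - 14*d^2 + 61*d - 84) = (d^2 - 9*d + 18)/(d^2 - 11*d + 28)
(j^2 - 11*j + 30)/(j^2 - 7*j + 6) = (j - 5)/(j - 1)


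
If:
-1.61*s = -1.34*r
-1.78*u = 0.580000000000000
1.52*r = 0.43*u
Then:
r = -0.09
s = -0.08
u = -0.33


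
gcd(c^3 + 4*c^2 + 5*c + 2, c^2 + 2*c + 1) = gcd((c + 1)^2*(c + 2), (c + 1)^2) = c^2 + 2*c + 1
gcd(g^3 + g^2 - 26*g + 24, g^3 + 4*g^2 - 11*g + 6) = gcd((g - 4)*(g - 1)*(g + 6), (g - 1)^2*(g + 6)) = g^2 + 5*g - 6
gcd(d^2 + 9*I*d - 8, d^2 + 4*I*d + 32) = d + 8*I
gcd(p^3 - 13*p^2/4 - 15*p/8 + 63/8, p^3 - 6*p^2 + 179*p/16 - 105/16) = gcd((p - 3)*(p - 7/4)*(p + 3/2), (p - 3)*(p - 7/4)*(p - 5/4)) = p^2 - 19*p/4 + 21/4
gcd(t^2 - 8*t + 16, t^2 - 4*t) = t - 4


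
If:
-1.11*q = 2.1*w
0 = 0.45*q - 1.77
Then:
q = 3.93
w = -2.08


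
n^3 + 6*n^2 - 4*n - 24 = (n - 2)*(n + 2)*(n + 6)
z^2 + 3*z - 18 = (z - 3)*(z + 6)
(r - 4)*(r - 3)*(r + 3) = r^3 - 4*r^2 - 9*r + 36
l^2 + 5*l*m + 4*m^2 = (l + m)*(l + 4*m)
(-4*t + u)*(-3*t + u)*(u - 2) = 12*t^2*u - 24*t^2 - 7*t*u^2 + 14*t*u + u^3 - 2*u^2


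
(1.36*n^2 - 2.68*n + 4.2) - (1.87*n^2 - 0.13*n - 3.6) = -0.51*n^2 - 2.55*n + 7.8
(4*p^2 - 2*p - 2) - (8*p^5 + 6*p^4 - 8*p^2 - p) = -8*p^5 - 6*p^4 + 12*p^2 - p - 2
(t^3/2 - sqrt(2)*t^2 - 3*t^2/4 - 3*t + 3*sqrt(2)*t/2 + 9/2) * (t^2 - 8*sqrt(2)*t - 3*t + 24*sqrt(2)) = t^5/2 - 5*sqrt(2)*t^4 - 9*t^4/4 + 61*t^3/4 + 45*sqrt(2)*t^3/2 - 117*t^2/2 + 3*sqrt(2)*t^2/2 - 108*sqrt(2)*t + 117*t/2 + 108*sqrt(2)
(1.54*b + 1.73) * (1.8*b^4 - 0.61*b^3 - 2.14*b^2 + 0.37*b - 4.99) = 2.772*b^5 + 2.1746*b^4 - 4.3509*b^3 - 3.1324*b^2 - 7.0445*b - 8.6327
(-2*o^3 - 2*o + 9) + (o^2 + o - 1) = -2*o^3 + o^2 - o + 8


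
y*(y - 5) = y^2 - 5*y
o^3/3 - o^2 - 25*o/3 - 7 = (o/3 + 1/3)*(o - 7)*(o + 3)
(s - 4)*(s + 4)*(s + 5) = s^3 + 5*s^2 - 16*s - 80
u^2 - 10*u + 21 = (u - 7)*(u - 3)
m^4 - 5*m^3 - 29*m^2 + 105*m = m*(m - 7)*(m - 3)*(m + 5)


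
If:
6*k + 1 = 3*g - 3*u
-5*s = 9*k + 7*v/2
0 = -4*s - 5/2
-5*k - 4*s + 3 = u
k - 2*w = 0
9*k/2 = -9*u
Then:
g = 13/6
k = 11/9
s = -5/8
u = -11/18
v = -9/4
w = 11/18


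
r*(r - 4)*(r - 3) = r^3 - 7*r^2 + 12*r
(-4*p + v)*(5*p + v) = -20*p^2 + p*v + v^2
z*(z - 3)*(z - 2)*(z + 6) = z^4 + z^3 - 24*z^2 + 36*z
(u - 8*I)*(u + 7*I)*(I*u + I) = I*u^3 + u^2 + I*u^2 + u + 56*I*u + 56*I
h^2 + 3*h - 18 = (h - 3)*(h + 6)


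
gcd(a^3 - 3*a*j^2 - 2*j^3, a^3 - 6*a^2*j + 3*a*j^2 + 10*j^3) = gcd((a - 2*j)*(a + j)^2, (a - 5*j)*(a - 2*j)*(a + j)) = a^2 - a*j - 2*j^2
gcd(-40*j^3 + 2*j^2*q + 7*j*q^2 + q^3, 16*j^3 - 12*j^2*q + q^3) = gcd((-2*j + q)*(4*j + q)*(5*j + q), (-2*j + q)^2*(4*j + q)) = -8*j^2 + 2*j*q + q^2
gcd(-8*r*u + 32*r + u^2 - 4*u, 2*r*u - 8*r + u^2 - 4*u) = u - 4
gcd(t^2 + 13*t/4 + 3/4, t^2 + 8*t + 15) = t + 3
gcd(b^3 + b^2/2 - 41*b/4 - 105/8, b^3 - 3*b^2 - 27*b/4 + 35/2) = b^2 - b - 35/4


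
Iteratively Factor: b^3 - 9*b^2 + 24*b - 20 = (b - 5)*(b^2 - 4*b + 4) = (b - 5)*(b - 2)*(b - 2)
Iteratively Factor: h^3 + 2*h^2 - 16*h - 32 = (h + 4)*(h^2 - 2*h - 8) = (h - 4)*(h + 4)*(h + 2)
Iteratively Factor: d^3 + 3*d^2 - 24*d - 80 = (d + 4)*(d^2 - d - 20) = (d + 4)^2*(d - 5)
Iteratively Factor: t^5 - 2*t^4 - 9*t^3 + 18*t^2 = (t - 3)*(t^4 + t^3 - 6*t^2) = (t - 3)*(t - 2)*(t^3 + 3*t^2) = t*(t - 3)*(t - 2)*(t^2 + 3*t) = t^2*(t - 3)*(t - 2)*(t + 3)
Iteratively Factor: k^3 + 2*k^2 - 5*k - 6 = (k + 1)*(k^2 + k - 6) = (k + 1)*(k + 3)*(k - 2)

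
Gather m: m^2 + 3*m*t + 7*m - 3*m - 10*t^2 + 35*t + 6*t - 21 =m^2 + m*(3*t + 4) - 10*t^2 + 41*t - 21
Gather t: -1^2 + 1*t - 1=t - 2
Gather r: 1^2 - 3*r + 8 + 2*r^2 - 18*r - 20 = 2*r^2 - 21*r - 11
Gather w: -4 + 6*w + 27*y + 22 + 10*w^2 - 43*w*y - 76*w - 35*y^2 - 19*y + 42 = 10*w^2 + w*(-43*y - 70) - 35*y^2 + 8*y + 60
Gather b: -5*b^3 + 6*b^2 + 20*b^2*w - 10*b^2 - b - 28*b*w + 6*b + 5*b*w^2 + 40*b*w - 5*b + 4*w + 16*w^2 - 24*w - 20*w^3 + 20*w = -5*b^3 + b^2*(20*w - 4) + b*(5*w^2 + 12*w) - 20*w^3 + 16*w^2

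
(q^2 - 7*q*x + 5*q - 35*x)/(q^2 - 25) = (q - 7*x)/(q - 5)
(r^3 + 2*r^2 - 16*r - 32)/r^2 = r + 2 - 16/r - 32/r^2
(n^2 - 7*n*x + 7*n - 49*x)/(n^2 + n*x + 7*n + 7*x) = (n - 7*x)/(n + x)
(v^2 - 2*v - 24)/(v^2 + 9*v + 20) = (v - 6)/(v + 5)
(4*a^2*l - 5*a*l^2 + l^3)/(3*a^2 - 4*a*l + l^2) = l*(4*a - l)/(3*a - l)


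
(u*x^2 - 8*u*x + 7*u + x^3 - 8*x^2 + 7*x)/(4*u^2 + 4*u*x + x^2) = (u*x^2 - 8*u*x + 7*u + x^3 - 8*x^2 + 7*x)/(4*u^2 + 4*u*x + x^2)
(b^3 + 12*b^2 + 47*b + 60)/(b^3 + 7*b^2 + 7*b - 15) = (b + 4)/(b - 1)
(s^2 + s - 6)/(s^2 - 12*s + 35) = (s^2 + s - 6)/(s^2 - 12*s + 35)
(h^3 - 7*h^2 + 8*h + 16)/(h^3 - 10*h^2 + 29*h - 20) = (h^2 - 3*h - 4)/(h^2 - 6*h + 5)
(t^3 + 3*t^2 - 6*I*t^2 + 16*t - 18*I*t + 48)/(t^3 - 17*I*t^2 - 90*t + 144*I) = (t^2 + t*(3 + 2*I) + 6*I)/(t^2 - 9*I*t - 18)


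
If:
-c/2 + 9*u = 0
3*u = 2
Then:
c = 12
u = 2/3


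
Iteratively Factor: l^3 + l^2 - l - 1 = (l + 1)*(l^2 - 1) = (l - 1)*(l + 1)*(l + 1)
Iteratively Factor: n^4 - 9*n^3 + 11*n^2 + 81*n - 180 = (n - 3)*(n^3 - 6*n^2 - 7*n + 60) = (n - 5)*(n - 3)*(n^2 - n - 12) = (n - 5)*(n - 3)*(n + 3)*(n - 4)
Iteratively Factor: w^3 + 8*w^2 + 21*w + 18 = (w + 3)*(w^2 + 5*w + 6) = (w + 3)^2*(w + 2)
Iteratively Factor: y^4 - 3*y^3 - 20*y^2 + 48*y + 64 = (y + 4)*(y^3 - 7*y^2 + 8*y + 16) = (y + 1)*(y + 4)*(y^2 - 8*y + 16) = (y - 4)*(y + 1)*(y + 4)*(y - 4)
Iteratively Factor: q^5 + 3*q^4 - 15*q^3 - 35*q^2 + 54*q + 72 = (q - 2)*(q^4 + 5*q^3 - 5*q^2 - 45*q - 36) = (q - 2)*(q + 4)*(q^3 + q^2 - 9*q - 9) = (q - 3)*(q - 2)*(q + 4)*(q^2 + 4*q + 3) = (q - 3)*(q - 2)*(q + 3)*(q + 4)*(q + 1)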